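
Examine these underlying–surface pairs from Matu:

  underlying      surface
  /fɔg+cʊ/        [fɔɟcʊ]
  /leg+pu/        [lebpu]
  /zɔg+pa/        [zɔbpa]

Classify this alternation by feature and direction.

Comparing underlying and surface forms, /g/ → [ɟ] is the alternation; the neighbouring /c/ is constant.
/g/ is velar while /c/ is palatal; the output [ɟ] is palatal, matching the trigger — so the feature that spreads is place.
Manner and voice are unchanged, so the assimilation is partial, not total.
The same holds elsewhere in the data: /g/ → [b] before /p/ (velar → bilabial, matching bilabial) — only place changes, and always toward the following segment.
Since the segment that changes precedes the conditioning segment, the assimilation is regressive.

regressive place assimilation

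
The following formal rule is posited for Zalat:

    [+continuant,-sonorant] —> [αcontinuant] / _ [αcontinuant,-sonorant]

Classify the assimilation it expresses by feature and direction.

regressive manner assimilation

The shared variable α links the value of [continuant] on the target to that of the neighbouring obstruent. [continuant] distinguishes stops from fricatives — a manner-of-articulation feature — so this is manner assimilation.
The conditioning segment sits to the right of the focus bar, meaning the trigger follows the segment that changes — regressive assimilation.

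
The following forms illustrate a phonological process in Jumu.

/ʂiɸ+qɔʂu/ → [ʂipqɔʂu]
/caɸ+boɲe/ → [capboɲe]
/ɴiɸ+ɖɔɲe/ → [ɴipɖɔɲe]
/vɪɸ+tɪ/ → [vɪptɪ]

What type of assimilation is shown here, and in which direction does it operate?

regressive manner assimilation

The segment that alternates is /ɸ/, which surfaces as [p] when adjacent to /q/.
The change fricative → stop matches the manner of the following /q/, identifying this as manner assimilation.
Place and voice are unchanged, so the assimilation is partial, not total.
The other alternating forms pattern the same way: /ɸ/ → [p] before /b/ (fricative → stop, matching a stop); /ɸ/ → [p] before /ɖ/ (fricative → stop, matching a stop); /ɸ/ → [p] before /t/ (fricative → stop, matching a stop) — only manner changes, and always toward the following segment.
The trigger is the following segment, so the direction is regressive (anticipatory).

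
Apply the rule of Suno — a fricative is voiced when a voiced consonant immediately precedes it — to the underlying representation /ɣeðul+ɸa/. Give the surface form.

[ɣeðulβa]

/ɸ/ is a voiceless bilabial fricative. The preceding trigger /l/ is voiced, so /ɸ/ must become voiced as well.
Changing only its voicing to voiced gives [β] — the voiced bilabial fricative.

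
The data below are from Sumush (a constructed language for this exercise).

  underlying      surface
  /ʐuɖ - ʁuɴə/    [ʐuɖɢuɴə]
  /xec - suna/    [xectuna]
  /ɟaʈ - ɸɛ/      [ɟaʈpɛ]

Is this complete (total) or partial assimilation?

partial assimilation

Comparing underlying and surface forms, /ʁ/ → [ɢ] is the alternation; the neighbouring /ɖ/ is constant.
The change fricative → stop matches the manner of the preceding /ɖ/, identifying this as manner assimilation.
Place and voice are unchanged, so the assimilation is partial, not total.
The same holds elsewhere in the data: /s/ → [t] after /c/ (fricative → stop, matching a stop); /ɸ/ → [p] after /ʈ/ (fricative → stop, matching a stop) — only manner changes, and always toward the preceding segment.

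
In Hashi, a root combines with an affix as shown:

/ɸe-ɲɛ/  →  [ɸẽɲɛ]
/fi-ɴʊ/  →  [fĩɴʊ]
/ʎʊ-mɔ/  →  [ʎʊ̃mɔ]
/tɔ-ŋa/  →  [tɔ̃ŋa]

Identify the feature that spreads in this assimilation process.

nasality

The vowel /e/ surfaces as nasalised [ẽ] next to the following nasal /ɲ/ — it has acquired the [+nasal] feature of its neighbour.
The other forms show the same pattern: /i/ → [ĩ] before /ɴ/; /ʊ/ → [ʊ̃] before /m/; /ɔ/ → [ɔ̃] before /ŋ/ — each time a vowel is nasalised next to a following nasal.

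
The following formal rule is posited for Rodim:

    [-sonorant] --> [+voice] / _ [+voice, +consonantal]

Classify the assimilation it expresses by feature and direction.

The structural change is [+voice], and the conditioning segment [+voice, +consonantal] (a voiced consonant) is itself voiced, so the target comes to share the voicing of its neighbour — voicing assimilation.
Since the environment is written after the underscore, the trigger follows the target; the direction is regressive.

regressive voicing assimilation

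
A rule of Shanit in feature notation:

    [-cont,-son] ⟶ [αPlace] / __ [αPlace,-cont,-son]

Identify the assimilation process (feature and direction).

The rule copies the place features (abbreviated [Place]) from the environment onto the target, so the assimilating feature is place.
Since the environment is written after the underscore, the trigger follows the target; the direction is regressive.

regressive place assimilation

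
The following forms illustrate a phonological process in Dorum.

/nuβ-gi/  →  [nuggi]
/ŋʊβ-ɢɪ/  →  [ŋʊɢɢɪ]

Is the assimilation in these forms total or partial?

The segment that alternates is /β/, which surfaces as [g] when adjacent to /g/.
The output [g] is identical to the trigger /g/ — every feature (place, manner, voicing) has been copied — so this is total assimilation.
The remaining alternation confirms this: /β/ → [ɢ] before /ɢ/ — in each case the output is a copy of the following consonant.

total assimilation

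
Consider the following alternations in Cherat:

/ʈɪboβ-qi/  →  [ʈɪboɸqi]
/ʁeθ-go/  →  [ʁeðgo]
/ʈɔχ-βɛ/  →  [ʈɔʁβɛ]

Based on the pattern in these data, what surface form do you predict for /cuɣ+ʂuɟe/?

The data show regressive voicing assimilation: /β/ → [ɸ] before /q/; /θ/ → [ð] before /g/; /χ/ → [ʁ] before /β/. In each pair only voicing changes, matching the following consonant, while place and manner stay constant.
The rule targets /ɣ/ (voiced velar fricative), which sits before the trigger /ʂ/ (voiceless).
Changing only its voicing to voiceless gives [x] — the voiceless velar fricative.

[cuxʂuɟe]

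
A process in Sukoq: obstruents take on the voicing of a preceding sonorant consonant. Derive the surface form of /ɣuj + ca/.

[ɣujɟa]

The rule targets /c/ (voiceless palatal stop), which sits after the trigger /j/ (voiced).
The voiced palatal stop is [ɟ], so /c/ → [ɟ].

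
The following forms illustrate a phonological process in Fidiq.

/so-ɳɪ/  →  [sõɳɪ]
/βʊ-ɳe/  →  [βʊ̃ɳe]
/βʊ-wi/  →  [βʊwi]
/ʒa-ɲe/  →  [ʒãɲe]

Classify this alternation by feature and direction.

regressive nasality assimilation (vowel nasalisation)

The vowel /o/ surfaces as nasalised [õ] next to the following nasal /ɳ/ — it has acquired the [+nasal] feature of its neighbour.
The other forms show the same pattern: /ʊ/ → [ʊ̃] before /ɳ/; /a/ → [ã] before /ɲ/ — each time a vowel is nasalised next to a following nasal.
No change occurs in [βʊwi] because the vowel at the boundary is adjacent to an oral consonant, not a nasal (/ʊ/ next to /w/).
Because the conditioning nasal is to the right of the vowel that changes, the process is regressive (anticipatory).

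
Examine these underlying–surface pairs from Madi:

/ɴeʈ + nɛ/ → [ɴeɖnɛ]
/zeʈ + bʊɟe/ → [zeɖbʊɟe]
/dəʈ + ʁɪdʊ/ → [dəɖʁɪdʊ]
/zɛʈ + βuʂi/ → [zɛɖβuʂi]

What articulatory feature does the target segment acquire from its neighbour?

voicing

Underlying /ʈ/ is realised as [ɖ] next to /n/; /n/ itself does not change.
The change voiceless → voiced matches the voicing of the following /n/, identifying this as voicing assimilation.
The same holds elsewhere in the data: /ʈ/ → [ɖ] before /b/ (voiceless → voiced, matching voiced); /ʈ/ → [ɖ] before /ʁ/ (voiceless → voiced, matching voiced); /ʈ/ → [ɖ] before /β/ (voiceless → voiced, matching voiced) — only voicing changes, and always toward the following segment.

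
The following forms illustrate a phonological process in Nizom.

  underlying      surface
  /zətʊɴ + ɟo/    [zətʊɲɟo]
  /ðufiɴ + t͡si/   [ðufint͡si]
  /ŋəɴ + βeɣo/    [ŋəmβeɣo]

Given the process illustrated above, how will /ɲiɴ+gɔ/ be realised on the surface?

The data show regressive place assimilation: /ɴ/ → [ɲ] before /ɟ/; /ɴ/ → [n] before /t͡s/; /ɴ/ → [m] before /β/. In each pair only place changes, matching the following consonant, while manner and voice stay constant.
The rule targets /ɴ/ (voiced uvular nasal), which sits before the trigger /g/ (velar).
A voiced velar nasal is [ŋ], so the surface segment is [ŋ].

[ɲiŋgɔ]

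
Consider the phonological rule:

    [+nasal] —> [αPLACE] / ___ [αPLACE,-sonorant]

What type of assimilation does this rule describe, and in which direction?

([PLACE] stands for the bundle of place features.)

The shared variable α links the value of the place features (abbreviated [PLACE]) on the target to the same value on the neighbouring segment, so place is the feature that assimilates.
The conditioning segment sits to the right of the focus bar, meaning the trigger follows the segment that changes — regressive assimilation.

regressive place assimilation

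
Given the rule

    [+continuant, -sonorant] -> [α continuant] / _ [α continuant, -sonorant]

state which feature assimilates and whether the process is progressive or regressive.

The rule copies [continuant] (continuancy) from the environment onto the target fricatives; since [±continuant] encodes the stop/fricative manner contrast, the assimilating dimension is manner.
Since the environment is written after the underscore, the trigger follows the target; the direction is regressive.

regressive manner assimilation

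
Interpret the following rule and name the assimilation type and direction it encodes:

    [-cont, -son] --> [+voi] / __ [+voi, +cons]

The target ([-cont, -son], stops) acquires [+voi] next to a voiced consonant ([+voi, +cons]) — it takes on the voicing of its neighbour, so the feature that spreads is voicing.
Since the environment is written after the underscore, the trigger follows the target; the direction is regressive.

regressive voicing assimilation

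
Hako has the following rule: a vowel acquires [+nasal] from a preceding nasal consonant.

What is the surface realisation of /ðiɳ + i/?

[ðiɳĩ]

/i/ sits next to the nasal /ɳ/ and is therefore nasalised to [ĩ].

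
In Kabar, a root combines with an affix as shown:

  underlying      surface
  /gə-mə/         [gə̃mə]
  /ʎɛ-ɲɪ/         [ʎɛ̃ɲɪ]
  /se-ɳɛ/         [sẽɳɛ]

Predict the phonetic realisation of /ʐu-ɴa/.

[ʐũɴa]

The data show regressive nasality assimilation (vowel nasalisation): /ə/ → [ə̃] before /m/; /ɛ/ → [ɛ̃] before /ɲ/; /e/ → [ẽ] before /ɳ/ — a vowel is nasalised by an immediately following nasal consonant.
The vowel /u/ is adjacent to the following nasal /ɴ/, so it acquires [+nasal] and surfaces as [ũ].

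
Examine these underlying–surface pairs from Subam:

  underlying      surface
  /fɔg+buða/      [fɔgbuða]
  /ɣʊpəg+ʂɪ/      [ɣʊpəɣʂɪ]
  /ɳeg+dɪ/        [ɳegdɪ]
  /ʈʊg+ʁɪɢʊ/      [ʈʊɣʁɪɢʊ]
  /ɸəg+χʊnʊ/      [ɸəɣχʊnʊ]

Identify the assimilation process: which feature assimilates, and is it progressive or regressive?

regressive manner assimilation

The segment that alternates is /g/, which surfaces as [ɣ] when adjacent to /ʂ/.
/g/ is a stop while /ʂ/ is a fricative; the output [ɣ] is a fricative, matching the trigger — so the feature that spreads is manner.
Place and voice are unchanged, so the assimilation is partial, not total.
Checking the remaining alternations: /g/ → [ɣ] before /ʁ/ (stop → fricative, matching a fricative); /g/ → [ɣ] before /χ/ (stop → fricative, matching a fricative) — only manner changes, and always toward the following segment.
No alternation appears in [fɔgbuða], [ɳegdɪ]: there the adjacent consonants already agree in manner (/g/ and /b/ are both stops; /g/ and /d/ are both stops), so these forms are consistent with the same rule.
Since the segment that changes precedes the conditioning segment, the assimilation is regressive.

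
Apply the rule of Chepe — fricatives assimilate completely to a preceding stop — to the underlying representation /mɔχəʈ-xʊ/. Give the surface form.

[mɔχəʈʈʊ]

/x/ is the segment targeted by the rule; it sits immediately after /ʈ/, so it assimilates completely and surfaces as [ʈ].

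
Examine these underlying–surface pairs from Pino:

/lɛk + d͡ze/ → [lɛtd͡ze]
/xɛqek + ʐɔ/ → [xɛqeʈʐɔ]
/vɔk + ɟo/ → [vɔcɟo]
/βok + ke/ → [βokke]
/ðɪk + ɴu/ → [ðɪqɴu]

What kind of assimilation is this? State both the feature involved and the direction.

regressive place assimilation

Underlying /k/ is realised as [t] next to /d͡z/; /d͡z/ itself does not change.
The change velar → alveolar matches the place of the following /d͡z/, identifying this as place assimilation.
Manner and voice are unchanged, so the assimilation is partial, not total.
Checking the remaining alternations: /k/ → [ʈ] before /ʐ/ (velar → retroflex, matching retroflex); /k/ → [c] before /ɟ/ (velar → palatal, matching palatal); /k/ → [q] before /ɴ/ (velar → uvular, matching uvular) — only place changes, and always toward the following segment.
No alternation appears in [βokke]: there the adjacent consonants already agree in place (/k/ and /k/ are both velar), so this form is consistent with the same rule.
Since the segment that changes precedes the conditioning segment, the assimilation is regressive.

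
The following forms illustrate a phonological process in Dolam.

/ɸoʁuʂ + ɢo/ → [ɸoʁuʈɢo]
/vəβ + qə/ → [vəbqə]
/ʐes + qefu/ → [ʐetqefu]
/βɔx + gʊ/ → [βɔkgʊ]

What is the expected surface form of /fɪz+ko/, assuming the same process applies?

[fɪdko]

The data show regressive manner assimilation: /ʂ/ → [ʈ] before /ɢ/; /β/ → [b] before /q/; /s/ → [t] before /q/; /x/ → [k] before /g/. In each pair only manner changes, matching the following consonant, while place and voice stay constant.
The rule targets /z/ (voiced alveolar fricative), which sits before the trigger /k/ (stop).
Changing only its manner to stop gives [d] — the voiced alveolar stop.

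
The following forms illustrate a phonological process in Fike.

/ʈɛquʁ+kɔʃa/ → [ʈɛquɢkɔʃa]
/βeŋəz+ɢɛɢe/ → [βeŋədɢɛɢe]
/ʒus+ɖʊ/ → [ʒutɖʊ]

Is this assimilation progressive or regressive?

regressive

Underlying /ʁ/ is realised as [ɢ] next to /k/; /k/ itself does not change.
The change fricative → stop matches the manner of the following /k/, identifying this as manner assimilation.
The other alternating forms pattern the same way: /z/ → [d] before /ɢ/ (fricative → stop, matching a stop); /s/ → [t] before /ɖ/ (fricative → stop, matching a stop) — only manner changes, and always toward the following segment.
Since the segment that changes precedes the conditioning segment, the assimilation is regressive.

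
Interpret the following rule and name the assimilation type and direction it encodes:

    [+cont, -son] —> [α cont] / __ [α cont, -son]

regressive manner assimilation

The rule copies [cont] (continuancy) from the environment onto the target fricatives; since [±cont] encodes the stop/fricative manner contrast, the assimilating dimension is manner.
The conditioning segment sits to the right of the focus bar, meaning the trigger follows the segment that changes — regressive assimilation.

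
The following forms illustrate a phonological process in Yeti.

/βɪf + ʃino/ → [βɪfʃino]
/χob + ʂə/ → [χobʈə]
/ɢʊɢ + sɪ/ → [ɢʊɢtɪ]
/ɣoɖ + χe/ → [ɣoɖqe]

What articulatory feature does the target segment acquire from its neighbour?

manner

Comparing underlying and surface forms, /ʂ/ → [ʈ] is the alternation; the neighbouring /b/ is constant.
The change fricative → stop matches the manner of the preceding /b/, identifying this as manner assimilation.
The other alternating forms pattern the same way: /s/ → [t] after /ɢ/ (fricative → stop, matching a stop); /χ/ → [q] after /ɖ/ (fricative → stop, matching a stop) — only manner changes, and always toward the preceding segment.
Nothing changes in [βɪfʃino]: there the adjacent consonants already agree in manner (/ʃ/ and /f/ are both fricatives), so this form is consistent with the same rule.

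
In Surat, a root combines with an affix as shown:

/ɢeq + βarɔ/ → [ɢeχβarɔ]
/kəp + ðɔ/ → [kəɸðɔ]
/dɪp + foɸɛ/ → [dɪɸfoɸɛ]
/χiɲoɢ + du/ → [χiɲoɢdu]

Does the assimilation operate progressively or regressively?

Comparing underlying and surface forms, /q/ → [χ] is the alternation; the neighbouring /β/ is constant.
/q/ is a stop while /β/ is a fricative; the output [χ] is a fricative, matching the trigger — so the feature that spreads is manner.
The other alternating forms pattern the same way: /p/ → [ɸ] before /ð/ (stop → fricative, matching a fricative); /p/ → [ɸ] before /f/ (stop → fricative, matching a fricative) — only manner changes, and always toward the following segment.
Nothing changes in [χiɲoɢdu]: there the adjacent consonants already agree in manner (/ɢ/ and /d/ are both stops), so this form is consistent with the same rule.
The trigger is the following segment, so the direction is regressive (anticipatory).

regressive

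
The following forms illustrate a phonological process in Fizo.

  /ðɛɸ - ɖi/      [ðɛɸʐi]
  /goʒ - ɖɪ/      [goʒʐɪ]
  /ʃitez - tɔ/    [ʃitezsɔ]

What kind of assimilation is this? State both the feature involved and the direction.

The segment that alternates is /ɖ/, which surfaces as [ʐ] when adjacent to /ɸ/.
The change stop → fricative matches the manner of the preceding /ɸ/, identifying this as manner assimilation.
Place and voice are unchanged, so the assimilation is partial, not total.
Checking the remaining alternations: /ɖ/ → [ʐ] after /ʒ/ (stop → fricative, matching a fricative); /t/ → [s] after /z/ (stop → fricative, matching a fricative) — only manner changes, and always toward the preceding segment.
Since the segment that changes follows the conditioning segment, the assimilation is progressive.

progressive manner assimilation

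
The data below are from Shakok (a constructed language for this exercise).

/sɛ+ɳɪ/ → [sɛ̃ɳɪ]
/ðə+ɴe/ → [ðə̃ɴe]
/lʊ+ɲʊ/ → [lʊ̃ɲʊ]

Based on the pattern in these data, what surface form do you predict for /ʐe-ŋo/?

[ʐẽŋo]

The data show regressive nasality assimilation (vowel nasalisation): /ɛ/ → [ɛ̃] before /ɳ/; /ə/ → [ə̃] before /ɴ/; /ʊ/ → [ʊ̃] before /ɲ/ — a vowel is nasalised by an immediately following nasal consonant.
The vowel /e/ is adjacent to the following nasal /ŋ/, so it acquires [+nasal] and surfaces as [ẽ].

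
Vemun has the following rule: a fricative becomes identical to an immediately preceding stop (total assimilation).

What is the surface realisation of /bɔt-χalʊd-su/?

/χ/ is the segment targeted by the rule; it sits immediately after /t/, so it assimilates completely and surfaces as [t].
The same rule applies at the second boundary: /s/ → [d] next to /d/.

[bɔttalʊddu]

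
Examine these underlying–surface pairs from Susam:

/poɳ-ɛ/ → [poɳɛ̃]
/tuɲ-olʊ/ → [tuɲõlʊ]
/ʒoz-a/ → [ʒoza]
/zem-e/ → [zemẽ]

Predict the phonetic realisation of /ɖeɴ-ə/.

The data show progressive nasality assimilation (vowel nasalisation): /ɛ/ → [ɛ̃] after /ɳ/; /o/ → [õ] after /ɲ/; /e/ → [ẽ] after /m/ — a vowel is nasalised by an immediately preceding nasal consonant.
No change occurs in [ʒoza] because the vowel at the boundary is adjacent to an oral consonant, not a nasal (/a/ next to /z/).
/ə/ sits next to the nasal /ɴ/ and is therefore nasalised to [ə̃].

[ɖeɴə̃]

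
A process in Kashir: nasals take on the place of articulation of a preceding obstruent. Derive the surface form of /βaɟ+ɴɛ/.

The rule targets /ɴ/ (voiced uvular nasal), which sits after the trigger /ɟ/ (palatal).
A voiced palatal nasal is [ɲ], so the surface segment is [ɲ].

[βaɟɲɛ]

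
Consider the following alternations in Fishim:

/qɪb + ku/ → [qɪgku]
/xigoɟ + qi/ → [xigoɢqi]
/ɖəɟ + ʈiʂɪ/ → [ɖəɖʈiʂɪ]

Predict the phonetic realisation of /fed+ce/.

[feɟce]

The data show regressive place assimilation: /b/ → [g] before /k/; /ɟ/ → [ɢ] before /q/; /ɟ/ → [ɖ] before /ʈ/. In each pair only place changes, matching the following consonant, while manner and voice stay constant.
/d/ is a voiced alveolar stop. The following trigger /c/ is palatal, so /d/ must become palatal as well.
Changing only its place to palatal gives [ɟ] — the voiced palatal stop.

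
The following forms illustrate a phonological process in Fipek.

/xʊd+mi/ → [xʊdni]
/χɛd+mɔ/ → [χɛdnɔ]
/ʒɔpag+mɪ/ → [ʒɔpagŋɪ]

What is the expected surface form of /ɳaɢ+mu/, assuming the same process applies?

The data show progressive place assimilation: /m/ → [n] after /d/; /m/ → [ŋ] after /g/. In each pair only place changes, matching the preceding consonant, while manner and voice stay constant.
The rule targets /m/ (voiced bilabial nasal), which sits after the trigger /ɢ/ (uvular).
A voiced uvular nasal is [ɴ], so the surface segment is [ɴ].

[ɳaɢɴu]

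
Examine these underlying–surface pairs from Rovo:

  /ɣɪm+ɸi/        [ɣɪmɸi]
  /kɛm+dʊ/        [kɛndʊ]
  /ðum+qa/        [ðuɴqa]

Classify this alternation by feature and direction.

Underlying /m/ is realised as [n] next to /d/; /d/ itself does not change.
The change bilabial → alveolar matches the place of the following /d/, identifying this as place assimilation.
Manner and voice are unchanged, so the assimilation is partial, not total.
The same holds elsewhere in the data: /m/ → [ɴ] before /q/ (bilabial → uvular, matching uvular) — only place changes, and always toward the following segment.
No alternation appears in [ɣɪmɸi]: there the adjacent consonants already agree in place (/m/ and /ɸ/ are both bilabial), so this form is consistent with the same rule.
Since the segment that changes precedes the conditioning segment, the assimilation is regressive.

regressive place assimilation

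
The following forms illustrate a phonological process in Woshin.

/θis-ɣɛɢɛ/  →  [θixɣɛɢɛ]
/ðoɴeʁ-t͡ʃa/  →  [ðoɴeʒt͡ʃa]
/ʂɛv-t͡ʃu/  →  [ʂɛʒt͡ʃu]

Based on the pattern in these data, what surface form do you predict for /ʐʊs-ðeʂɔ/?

[ʐʊθðeʂɔ]

The data show regressive place assimilation: /s/ → [x] before /ɣ/; /ʁ/ → [ʒ] before /t͡ʃ/; /v/ → [ʒ] before /t͡ʃ/. In each pair only place changes, matching the following consonant, while manner and voice stay constant.
/s/ is a voiceless alveolar fricative. The following trigger /ð/ is dental, so /s/ must become dental as well.
The voiceless dental fricative is [θ], so /s/ → [θ].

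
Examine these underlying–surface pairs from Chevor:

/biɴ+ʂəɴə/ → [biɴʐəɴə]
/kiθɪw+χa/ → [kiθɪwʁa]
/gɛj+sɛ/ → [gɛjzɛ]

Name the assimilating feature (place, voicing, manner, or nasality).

voicing

Underlying /ʂ/ is realised as [ʐ] next to /ɴ/; /ɴ/ itself does not change.
The change voiceless → voiced matches the voicing of the preceding /ɴ/, identifying this as voicing assimilation.
Checking the remaining alternations: /χ/ → [ʁ] after /w/ (voiceless → voiced, matching voiced); /s/ → [z] after /j/ (voiceless → voiced, matching voiced) — only voicing changes, and always toward the preceding segment.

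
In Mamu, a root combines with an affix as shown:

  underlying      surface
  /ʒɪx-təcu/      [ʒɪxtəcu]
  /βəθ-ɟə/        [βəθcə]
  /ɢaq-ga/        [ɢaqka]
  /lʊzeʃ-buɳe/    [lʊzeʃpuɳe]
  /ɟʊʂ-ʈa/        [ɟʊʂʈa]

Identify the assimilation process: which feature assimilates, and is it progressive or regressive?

The segment that alternates is /ɟ/, which surfaces as [c] when adjacent to /θ/.
The change voiced → voiceless matches the voicing of the preceding /θ/, identifying this as voicing assimilation.
Place and manner are unchanged, so the assimilation is partial, not total.
The other alternating forms pattern the same way: /g/ → [k] after /q/ (voiced → voiceless, matching voiceless); /b/ → [p] after /ʃ/ (voiced → voiceless, matching voiceless) — only voicing changes, and always toward the preceding segment.
Nothing changes in [ʒɪxtəcu], [ɟʊʂʈa]: there the adjacent consonants already agree in voicing (/t/ and /x/ are both voiceless; /ʈ/ and /ʂ/ are both voiceless), so these forms are consistent with the same rule.
Since the segment that changes follows the conditioning segment, the assimilation is progressive.

progressive voicing assimilation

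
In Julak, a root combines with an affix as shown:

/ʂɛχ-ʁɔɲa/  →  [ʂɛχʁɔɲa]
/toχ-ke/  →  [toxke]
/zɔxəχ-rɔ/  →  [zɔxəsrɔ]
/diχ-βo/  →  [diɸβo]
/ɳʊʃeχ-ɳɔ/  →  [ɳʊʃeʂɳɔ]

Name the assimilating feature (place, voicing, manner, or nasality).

place

Comparing underlying and surface forms, /χ/ → [x] is the alternation; the neighbouring /k/ is constant.
/χ/ is uvular while /k/ is velar; the output [x] is velar, matching the trigger — so the feature that spreads is place.
The other alternating forms pattern the same way: /χ/ → [s] before /r/ (uvular → alveolar, matching alveolar); /χ/ → [ɸ] before /β/ (uvular → bilabial, matching bilabial); /χ/ → [ʂ] before /ɳ/ (uvular → retroflex, matching retroflex) — only place changes, and always toward the following segment.
Nothing changes in [ʂɛχʁɔɲa]: there the adjacent consonants already agree in place (/χ/ and /ʁ/ are both uvular), so this form is consistent with the same rule.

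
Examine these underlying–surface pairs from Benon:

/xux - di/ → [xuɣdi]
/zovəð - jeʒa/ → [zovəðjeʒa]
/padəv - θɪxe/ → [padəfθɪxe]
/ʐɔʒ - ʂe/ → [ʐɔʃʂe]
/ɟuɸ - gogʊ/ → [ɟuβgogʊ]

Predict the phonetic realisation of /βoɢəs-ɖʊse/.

The data show regressive voicing assimilation: /x/ → [ɣ] before /d/; /v/ → [f] before /θ/; /ʒ/ → [ʃ] before /ʂ/; /ɸ/ → [β] before /g/. In each pair only voicing changes, matching the following consonant, while place and manner stay constant.
No alternation appears in [zovəðjeʒa]: there the adjacent consonants already agree in voicing (/ð/ and /j/ are both voiced), so this form is consistent with the same rule.
/s/ is a voiceless alveolar fricative. The following trigger /ɖ/ is voiced, so /s/ must become voiced as well.
The voiced alveolar fricative is [z], so /s/ → [z].

[βoɢəzɖʊse]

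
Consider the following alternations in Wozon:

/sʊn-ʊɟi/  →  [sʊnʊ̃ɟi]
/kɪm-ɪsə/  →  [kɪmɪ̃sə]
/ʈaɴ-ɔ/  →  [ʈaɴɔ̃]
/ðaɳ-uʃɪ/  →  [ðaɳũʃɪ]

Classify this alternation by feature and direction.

progressive nasality assimilation (vowel nasalisation)

The vowel /ʊ/ surfaces as nasalised [ʊ̃] next to the preceding nasal /n/ — it has acquired the [+nasal] feature of its neighbour.
The other forms show the same pattern: /ɪ/ → [ɪ̃] after /m/; /ɔ/ → [ɔ̃] after /ɴ/; /u/ → [ũ] after /ɳ/ — each time a vowel is nasalised next to a preceding nasal.
Because the conditioning nasal is to the left of the vowel that changes, the process is progressive (perseverative).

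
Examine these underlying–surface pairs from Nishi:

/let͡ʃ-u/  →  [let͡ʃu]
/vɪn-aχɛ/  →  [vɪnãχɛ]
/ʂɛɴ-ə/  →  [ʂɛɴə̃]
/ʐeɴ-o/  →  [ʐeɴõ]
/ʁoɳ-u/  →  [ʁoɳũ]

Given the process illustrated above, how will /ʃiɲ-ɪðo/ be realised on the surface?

The data show progressive nasality assimilation (vowel nasalisation): /a/ → [ã] after /n/; /ə/ → [ə̃] after /ɴ/; /o/ → [õ] after /ɴ/; /u/ → [ũ] after /ɳ/ — a vowel is nasalised by an immediately preceding nasal consonant.
No change occurs in [let͡ʃu] because the vowel at the boundary is adjacent to an oral consonant, not a nasal (/u/ next to /t͡ʃ/).
The vowel /ɪ/ is adjacent to the preceding nasal /ɲ/, so it acquires [+nasal] and surfaces as [ɪ̃].

[ʃiɲɪ̃ðo]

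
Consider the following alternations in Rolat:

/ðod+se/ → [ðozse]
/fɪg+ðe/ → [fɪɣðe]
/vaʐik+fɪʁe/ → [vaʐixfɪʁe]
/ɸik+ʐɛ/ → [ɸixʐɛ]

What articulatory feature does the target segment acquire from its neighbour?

manner

Comparing underlying and surface forms, /d/ → [z] is the alternation; the neighbouring /s/ is constant.
/d/ is a stop while /s/ is a fricative; the output [z] is a fricative, matching the trigger — so the feature that spreads is manner.
The same holds elsewhere in the data: /g/ → [ɣ] before /ð/ (stop → fricative, matching a fricative); /k/ → [x] before /f/ (stop → fricative, matching a fricative); /k/ → [x] before /ʐ/ (stop → fricative, matching a fricative) — only manner changes, and always toward the following segment.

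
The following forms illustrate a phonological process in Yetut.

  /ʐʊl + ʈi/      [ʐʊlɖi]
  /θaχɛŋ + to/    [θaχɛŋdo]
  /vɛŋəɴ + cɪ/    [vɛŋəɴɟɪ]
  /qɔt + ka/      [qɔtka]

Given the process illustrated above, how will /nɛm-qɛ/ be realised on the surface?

[nɛmɢɛ]

The data show progressive voicing assimilation: /ʈ/ → [ɖ] after /l/; /t/ → [d] after /ŋ/; /c/ → [ɟ] after /ɴ/. In each pair only voicing changes, matching the preceding consonant, while place and manner stay constant.
Nothing changes in [qɔtka]: there the adjacent consonants already agree in voicing (/k/ and /t/ are both voiceless), so this form is consistent with the same rule.
The rule targets /q/ (voiceless uvular stop), which sits after the trigger /m/ (voiced).
Changing only its voicing to voiced gives [ɢ] — the voiced uvular stop.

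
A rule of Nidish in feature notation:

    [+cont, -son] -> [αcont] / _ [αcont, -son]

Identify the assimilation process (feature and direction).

The shared variable α links the value of [cont] on the target to that of the neighbouring obstruent. [cont] distinguishes stops from fricatives — a manner-of-articulation feature — so this is manner assimilation.
The conditioning segment sits to the right of the focus bar, meaning the trigger follows the segment that changes — regressive assimilation.

regressive manner assimilation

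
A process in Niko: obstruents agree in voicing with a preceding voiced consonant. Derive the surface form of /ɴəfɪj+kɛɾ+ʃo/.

The rule targets /k/ (voiceless velar stop), which sits after the trigger /j/ (voiced).
Changing only its voicing to voiced gives [g] — the voiced velar stop.
The same rule applies at the second boundary: /ʃ/ → [ʒ] next to /ɾ/.

[ɴəfɪjgɛɾʒo]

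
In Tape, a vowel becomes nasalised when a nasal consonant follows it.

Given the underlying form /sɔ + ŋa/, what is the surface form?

[sɔ̃ŋa]

The vowel /ɔ/ is adjacent to the following nasal /ŋ/, so it acquires [+nasal] and surfaces as [ɔ̃].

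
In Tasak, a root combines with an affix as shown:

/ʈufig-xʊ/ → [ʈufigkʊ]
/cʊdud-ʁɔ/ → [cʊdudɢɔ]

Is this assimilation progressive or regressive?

progressive

Underlying /x/ is realised as [k] next to /g/; /g/ itself does not change.
/x/ is a fricative while /g/ is a stop; the output [k] is a stop, matching the trigger — so the feature that spreads is manner.
Checking the remaining alternation: /ʁ/ → [ɢ] after /d/ (fricative → stop, matching a stop) — only manner changes, and always toward the preceding segment.
Since the segment that changes follows the conditioning segment, the assimilation is progressive.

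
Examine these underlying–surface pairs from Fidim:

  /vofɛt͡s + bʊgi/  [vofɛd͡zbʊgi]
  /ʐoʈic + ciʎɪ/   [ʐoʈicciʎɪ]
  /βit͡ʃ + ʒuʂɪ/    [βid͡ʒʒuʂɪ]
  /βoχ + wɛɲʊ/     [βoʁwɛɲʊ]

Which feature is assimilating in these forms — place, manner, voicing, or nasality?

voicing

The segment that alternates is /t͡s/, which surfaces as [d͡z] when adjacent to /b/.
The change voiceless → voiced matches the voicing of the following /b/, identifying this as voicing assimilation.
Checking the remaining alternations: /t͡ʃ/ → [d͡ʒ] before /ʒ/ (voiceless → voiced, matching voiced); /χ/ → [ʁ] before /w/ (voiceless → voiced, matching voiced) — only voicing changes, and always toward the following segment.
Nothing changes in [ʐoʈicciʎɪ]: there the adjacent consonants already agree in voicing (/c/ and /c/ are both voiceless), so this form is consistent with the same rule.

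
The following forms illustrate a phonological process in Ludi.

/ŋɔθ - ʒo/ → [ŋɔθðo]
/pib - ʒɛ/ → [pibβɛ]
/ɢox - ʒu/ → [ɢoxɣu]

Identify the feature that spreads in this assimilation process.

Underlying /ʒ/ is realised as [ð] next to /θ/; /θ/ itself does not change.
The change postalveolar → dental matches the place of the preceding /θ/, identifying this as place assimilation.
The same holds elsewhere in the data: /ʒ/ → [β] after /b/ (postalveolar → bilabial, matching bilabial); /ʒ/ → [ɣ] after /x/ (postalveolar → velar, matching velar) — only place changes, and always toward the preceding segment.

place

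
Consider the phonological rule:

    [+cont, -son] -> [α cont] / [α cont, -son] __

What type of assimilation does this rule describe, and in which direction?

progressive manner assimilation

The rule copies [cont] (continuancy) from the environment onto the target fricatives; since [±cont] encodes the stop/fricative manner contrast, the assimilating dimension is manner.
Since the environment is written before the underscore, the trigger precedes the target; the direction is progressive.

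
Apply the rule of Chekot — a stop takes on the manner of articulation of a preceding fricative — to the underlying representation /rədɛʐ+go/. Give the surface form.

/g/ is a voiced velar stop. The preceding trigger /ʐ/ is a fricative, so /g/ must become a fricative as well.
A voiced velar fricative is [ɣ], so the surface segment is [ɣ].

[rədɛʐɣo]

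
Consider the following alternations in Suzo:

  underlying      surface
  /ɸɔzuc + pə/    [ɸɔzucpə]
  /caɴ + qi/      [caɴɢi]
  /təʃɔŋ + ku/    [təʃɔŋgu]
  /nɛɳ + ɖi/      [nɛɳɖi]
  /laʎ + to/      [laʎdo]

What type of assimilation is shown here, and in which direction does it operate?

Comparing underlying and surface forms, /q/ → [ɢ] is the alternation; the neighbouring /ɴ/ is constant.
The change voiceless → voiced matches the voicing of the preceding /ɴ/, identifying this as voicing assimilation.
Place and manner are unchanged, so the assimilation is partial, not total.
The same holds elsewhere in the data: /k/ → [g] after /ŋ/ (voiceless → voiced, matching voiced); /t/ → [d] after /ʎ/ (voiceless → voiced, matching voiced) — only voicing changes, and always toward the preceding segment.
No alternation appears in [ɸɔzucpə], [nɛɳɖi]: there the adjacent consonants already agree in voicing (/p/ and /c/ are both voiceless; /ɖ/ and /ɳ/ are both voiced), so these forms are consistent with the same rule.
Since the segment that changes follows the conditioning segment, the assimilation is progressive.

progressive voicing assimilation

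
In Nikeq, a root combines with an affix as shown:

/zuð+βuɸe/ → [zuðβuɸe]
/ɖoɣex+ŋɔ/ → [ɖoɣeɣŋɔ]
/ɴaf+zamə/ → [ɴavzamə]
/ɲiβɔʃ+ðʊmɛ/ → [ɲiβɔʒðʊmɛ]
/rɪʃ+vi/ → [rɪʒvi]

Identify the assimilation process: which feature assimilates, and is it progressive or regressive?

The segment that alternates is /x/, which surfaces as [ɣ] when adjacent to /ŋ/.
/x/ is voiceless while /ŋ/ is voiced; the output [ɣ] is voiced, matching the trigger — so the feature that spreads is voicing.
Place and manner are unchanged, so the assimilation is partial, not total.
Checking the remaining alternations: /f/ → [v] before /z/ (voiceless → voiced, matching voiced); /ʃ/ → [ʒ] before /ð/ (voiceless → voiced, matching voiced); /ʃ/ → [ʒ] before /v/ (voiceless → voiced, matching voiced) — only voicing changes, and always toward the following segment.
No alternation appears in [zuðβuɸe]: there the adjacent consonants already agree in voicing (/ð/ and /β/ are both voiced), so this form is consistent with the same rule.
The trigger is the following segment, so the direction is regressive (anticipatory).

regressive voicing assimilation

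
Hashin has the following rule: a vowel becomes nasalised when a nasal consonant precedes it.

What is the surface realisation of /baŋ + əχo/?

[baŋə̃χo]

The vowel /ə/ is adjacent to the preceding nasal /ŋ/, so it acquires [+nasal] and surfaces as [ə̃].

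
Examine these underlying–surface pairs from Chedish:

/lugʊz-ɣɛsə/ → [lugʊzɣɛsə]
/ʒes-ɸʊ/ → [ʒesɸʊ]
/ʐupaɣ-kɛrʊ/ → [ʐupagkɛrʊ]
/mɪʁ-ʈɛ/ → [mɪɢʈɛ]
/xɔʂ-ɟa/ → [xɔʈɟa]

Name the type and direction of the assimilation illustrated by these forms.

regressive manner assimilation

Underlying /ɣ/ is realised as [g] next to /k/; /k/ itself does not change.
/ɣ/ is a fricative while /k/ is a stop; the output [g] is a stop, matching the trigger — so the feature that spreads is manner.
Place and voice are unchanged, so the assimilation is partial, not total.
The same holds elsewhere in the data: /ʁ/ → [ɢ] before /ʈ/ (fricative → stop, matching a stop); /ʂ/ → [ʈ] before /ɟ/ (fricative → stop, matching a stop) — only manner changes, and always toward the following segment.
Nothing changes in [lugʊzɣɛsə], [ʒesɸʊ]: there the adjacent consonants already agree in manner (/z/ and /ɣ/ are both fricatives; /s/ and /ɸ/ are both fricatives), so these forms are consistent with the same rule.
Since the segment that changes precedes the conditioning segment, the assimilation is regressive.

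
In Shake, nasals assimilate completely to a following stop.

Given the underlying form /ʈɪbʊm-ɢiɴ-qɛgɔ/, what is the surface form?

[ʈɪbʊɢɢiqqɛgɔ]

/m/ is the segment targeted by the rule; it sits immediately before /ɢ/, so it assimilates completely and surfaces as [ɢ].
At the second juncture, /ɴ/ likewise becomes [q] adjacent to /q/.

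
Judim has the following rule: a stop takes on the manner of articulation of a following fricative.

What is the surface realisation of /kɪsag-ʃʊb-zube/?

[kɪsaɣʃʊβzube]

/g/ is a voiced velar stop. The following trigger /ʃ/ is a fricative, so /g/ must become a fricative as well.
The voiced velar fricative is [ɣ], so /g/ → [ɣ].
The same rule applies at the second boundary: /b/ → [β] next to /z/.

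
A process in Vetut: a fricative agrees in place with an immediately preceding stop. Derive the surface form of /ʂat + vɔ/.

[ʂatzɔ]

The rule targets /v/ (voiced labiodental fricative), which sits after the trigger /t/ (alveolar).
Changing only its place to alveolar gives [z] — the voiced alveolar fricative.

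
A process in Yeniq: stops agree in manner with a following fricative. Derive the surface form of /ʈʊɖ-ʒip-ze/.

/ɖ/ is a voiced retroflex stop. The following trigger /ʒ/ is a fricative, so /ɖ/ must become a fricative as well.
The voiced retroflex fricative is [ʐ], so /ɖ/ → [ʐ].
At the second juncture, /p/ likewise becomes [ɸ] adjacent to /z/.

[ʈʊʐʒiɸze]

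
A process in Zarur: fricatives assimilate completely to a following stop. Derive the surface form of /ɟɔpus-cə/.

[ɟɔpuccə]

/s/ is the segment targeted by the rule; it sits immediately before /c/, so it assimilates completely and surfaces as [c].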